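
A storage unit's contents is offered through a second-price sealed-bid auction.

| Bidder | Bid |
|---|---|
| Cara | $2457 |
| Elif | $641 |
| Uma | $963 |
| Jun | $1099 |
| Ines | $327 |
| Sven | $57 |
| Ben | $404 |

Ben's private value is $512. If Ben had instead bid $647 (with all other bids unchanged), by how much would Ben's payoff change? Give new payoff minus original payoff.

The highest bid among the other bidders is $2457; Ben's bid doesn't change that.
Original bid $404: Ben is not highest (top rival bid is $2457); payoff $0.
Alternative bid $647: Ben is not highest (top rival bid is $2457); payoff $0.
Change in payoff = $0 − ($0) = $0.

$0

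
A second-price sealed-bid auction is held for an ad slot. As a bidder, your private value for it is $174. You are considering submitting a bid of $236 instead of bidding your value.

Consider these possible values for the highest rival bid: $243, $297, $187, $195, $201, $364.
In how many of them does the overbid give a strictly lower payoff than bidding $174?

3

The deviation hurts exactly when the highest competing bid lies strictly between $174 and $236 — overbidding then wins at a price above your value.
$243: above both → same outcome either way.
$297: above both → same outcome either way.
$187: inside the interval → strictly worse (loss $13).
$195: inside the interval → strictly worse (loss $21).
$201: inside the interval → strictly worse (loss $27).
$364: above both → same outcome either way.
Count: 3.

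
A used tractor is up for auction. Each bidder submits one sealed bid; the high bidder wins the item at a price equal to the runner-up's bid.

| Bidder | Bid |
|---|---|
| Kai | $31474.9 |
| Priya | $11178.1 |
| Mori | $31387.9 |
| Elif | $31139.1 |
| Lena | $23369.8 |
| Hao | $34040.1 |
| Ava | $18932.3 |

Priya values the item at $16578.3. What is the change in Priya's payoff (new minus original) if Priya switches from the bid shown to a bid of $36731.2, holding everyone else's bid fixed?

The highest bid among the other bidders is $34040.1; Priya's bid doesn't change that.
Original bid $11178.1: Priya is not highest (top rival bid is $34040.1); payoff $0.
Alternative bid $36731.2: Priya is highest, pays the top rival bid $34040.1; payoff $16578.3 − $34040.1 = −$17461.8.
Change in payoff = −$17461.8 − ($0) = −$17461.8.

−$17461.8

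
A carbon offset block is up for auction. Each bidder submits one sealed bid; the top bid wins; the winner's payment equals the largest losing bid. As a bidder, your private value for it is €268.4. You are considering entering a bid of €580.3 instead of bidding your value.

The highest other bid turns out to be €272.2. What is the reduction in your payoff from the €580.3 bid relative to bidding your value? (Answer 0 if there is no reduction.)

€3.8

Bidding your value €268.4: you lose (since €268.4 < €272.2). Payoff €0.
Bidding €580.3: you win and pay €272.2. Payoff €268.4 − €272.2 = −€3.8.
The competing bid €272.2 lies between your value and your inflated bid, so overbidding wins an item priced above your value.
Loss from deviating = €0 − (−€3.8) = €3.8.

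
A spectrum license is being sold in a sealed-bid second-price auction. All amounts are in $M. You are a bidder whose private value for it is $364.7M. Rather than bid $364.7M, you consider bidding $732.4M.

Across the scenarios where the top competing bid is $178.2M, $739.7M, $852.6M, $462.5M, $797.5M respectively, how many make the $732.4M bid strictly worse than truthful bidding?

1

The deviation hurts exactly when the highest competing bid lies strictly between $364.7M and $732.4M — overbidding then wins at a price above your value.
$178.2M: below both → same outcome either way.
$739.7M: above both → same outcome either way.
$852.6M: above both → same outcome either way.
$462.5M: inside the interval → strictly worse (loss $97.8M).
$797.5M: above both → same outcome either way.
Count: 1.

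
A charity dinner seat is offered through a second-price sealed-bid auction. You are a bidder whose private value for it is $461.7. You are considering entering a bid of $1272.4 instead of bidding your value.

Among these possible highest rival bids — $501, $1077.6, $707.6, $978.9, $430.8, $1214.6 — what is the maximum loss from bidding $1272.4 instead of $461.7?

$501: truthful gives $0, deviation gives −$39.3 → loss $39.3.
$1077.6: truthful gives $0, deviation gives −$615.9 → loss $615.9.
$707.6: truthful gives $0, deviation gives −$245.9 → loss $245.9.
$978.9: truthful gives $0, deviation gives −$517.2 → loss $517.2.
$430.8: same outcome either way → loss $0.
$1214.6: truthful gives $0, deviation gives −$752.9 → loss $752.9.
Maximum loss: $752.9.

$752.9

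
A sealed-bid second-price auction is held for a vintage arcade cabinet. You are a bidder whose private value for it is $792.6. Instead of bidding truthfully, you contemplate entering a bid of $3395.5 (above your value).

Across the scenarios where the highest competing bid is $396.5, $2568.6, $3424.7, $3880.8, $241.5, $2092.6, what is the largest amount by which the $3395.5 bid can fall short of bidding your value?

$1776

$396.5: same outcome either way → loss $0.
$2568.6: truthful gives $0, deviation gives −$1776 → loss $1776.
$3424.7: same outcome either way → loss $0.
$3880.8: same outcome either way → loss $0.
$241.5: same outcome either way → loss $0.
$2092.6: truthful gives $0, deviation gives −$1300 → loss $1300.
Maximum loss: $1776.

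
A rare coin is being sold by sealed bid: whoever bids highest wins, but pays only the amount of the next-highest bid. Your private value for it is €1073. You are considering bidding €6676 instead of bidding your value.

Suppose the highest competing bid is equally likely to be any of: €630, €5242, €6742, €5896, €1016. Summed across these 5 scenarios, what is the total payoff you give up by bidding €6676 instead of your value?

The deviation costs you only when the competing bid falls strictly between €1073 and €6676; elsewhere both bids give the same outcome.
€630: outcomes coincide → loss €0.
€5242: truthful payoff €0, deviation payoff −€4169 → loss €4169.
€6742: outcomes coincide → loss €0.
€5896: truthful payoff €0, deviation payoff −€4823 → loss €4823.
€1016: outcomes coincide → loss €0.
Total loss = €4169 + €4823 = €8992.
Truthful bidding weakly dominates here: raising your bid can only win items priced above your value, and lowering it can only forfeit items priced below.

€8992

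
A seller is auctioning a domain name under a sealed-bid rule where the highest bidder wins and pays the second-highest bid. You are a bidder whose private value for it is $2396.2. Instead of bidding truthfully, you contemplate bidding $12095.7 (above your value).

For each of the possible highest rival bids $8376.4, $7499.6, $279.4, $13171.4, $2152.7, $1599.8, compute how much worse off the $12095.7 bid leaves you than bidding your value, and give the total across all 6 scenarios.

The deviation costs you only when the competing bid falls strictly between $2396.2 and $12095.7; elsewhere both bids give the same outcome.
$8376.4: truthful payoff $0, deviation payoff −$5980.2 → loss $5980.2.
$7499.6: truthful payoff $0, deviation payoff −$5103.4 → loss $5103.4.
$279.4: outcomes coincide → loss $0.
$13171.4: outcomes coincide → loss $0.
$2152.7: outcomes coincide → loss $0.
$1599.8: outcomes coincide → loss $0.
Total loss = $5980.2 + $5103.4 = $11083.6.

$11083.6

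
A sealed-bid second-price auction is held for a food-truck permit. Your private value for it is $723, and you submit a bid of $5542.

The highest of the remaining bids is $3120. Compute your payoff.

−$2397

Your bid $5542 exceeds the highest competing bid $3120, so you win.
In a second-price auction the winner pays the second-highest bid, $3120.
Payoff = value − price = $723 − $3120 = −$2397.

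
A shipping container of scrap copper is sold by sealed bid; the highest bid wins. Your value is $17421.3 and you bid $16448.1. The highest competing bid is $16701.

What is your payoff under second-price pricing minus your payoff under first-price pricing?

$0

Your bid $16448.1 is below $16701, so you lose under either rule.
Payoff is $0 in both cases; difference = $0.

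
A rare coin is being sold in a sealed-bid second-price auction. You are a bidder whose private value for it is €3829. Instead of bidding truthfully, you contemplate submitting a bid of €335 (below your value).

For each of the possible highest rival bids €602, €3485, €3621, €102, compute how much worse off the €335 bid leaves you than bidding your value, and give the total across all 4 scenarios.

€3779

The deviation costs you only when the competing bid falls strictly between €335 and €3829; elsewhere both bids give the same outcome.
€602: truthful payoff €3227, deviation payoff €0 → loss €3227.
€3485: truthful payoff €344, deviation payoff €0 → loss €344.
€3621: truthful payoff €208, deviation payoff €0 → loss €208.
€102: outcomes coincide → loss €0.
Total loss = €3227 + €344 + €208 = €3779.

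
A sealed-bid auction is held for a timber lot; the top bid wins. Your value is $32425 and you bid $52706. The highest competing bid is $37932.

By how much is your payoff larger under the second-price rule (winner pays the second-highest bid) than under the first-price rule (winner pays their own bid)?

You have the highest bid, so you win under either rule.
Second-price: pay $37932 → payoff −$5507.
First-price: pay your own bid $52706 → payoff −$20281.
Difference = −$5507 − (−$20281) = $14774.

$14774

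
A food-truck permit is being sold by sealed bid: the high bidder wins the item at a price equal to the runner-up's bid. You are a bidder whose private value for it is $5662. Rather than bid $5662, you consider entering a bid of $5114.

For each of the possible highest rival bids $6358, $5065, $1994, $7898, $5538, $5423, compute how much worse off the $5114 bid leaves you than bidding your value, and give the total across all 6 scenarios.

$363

The deviation costs you only when the competing bid falls strictly between $5114 and $5662; elsewhere both bids give the same outcome.
$6358: outcomes coincide → loss $0.
$5065: outcomes coincide → loss $0.
$1994: outcomes coincide → loss $0.
$7898: outcomes coincide → loss $0.
$5538: truthful payoff $124, deviation payoff $0 → loss $124.
$5423: truthful payoff $239, deviation payoff $0 → loss $239.
Total loss = $124 + $239 = $363.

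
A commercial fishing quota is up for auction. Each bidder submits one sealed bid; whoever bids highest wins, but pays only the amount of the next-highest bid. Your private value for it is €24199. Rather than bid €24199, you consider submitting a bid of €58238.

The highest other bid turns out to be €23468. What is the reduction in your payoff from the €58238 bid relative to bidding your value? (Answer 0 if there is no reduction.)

€0

Bidding your value €24199: you win (since €24199 > €23468) and pay €23468. Payoff €731.
Bidding €58238: you win and pay €23468. Payoff €24199 − €23468 = €731.
Difference = €731 − €731 = €0; both bids lead to the same outcome because the competing bid is below both your value and your alternative bid.
Because the price is fixed by the runner-up's bid, deviating from your value can only change a good outcome into a bad one — never the reverse.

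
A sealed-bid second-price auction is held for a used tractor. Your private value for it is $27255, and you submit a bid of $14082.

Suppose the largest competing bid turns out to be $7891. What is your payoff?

Your bid $14082 exceeds the highest competing bid $7891, so you win.
In a second-price auction the winner pays the second-highest bid, $7891.
Payoff = value − price = $27255 − $7891 = $19364.

$19364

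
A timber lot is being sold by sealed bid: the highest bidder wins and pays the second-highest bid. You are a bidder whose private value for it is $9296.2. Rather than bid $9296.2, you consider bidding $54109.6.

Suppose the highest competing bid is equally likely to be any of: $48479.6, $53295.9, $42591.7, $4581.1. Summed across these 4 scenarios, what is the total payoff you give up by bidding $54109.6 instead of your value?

The deviation costs you only when the competing bid falls strictly between $9296.2 and $54109.6; elsewhere both bids give the same outcome.
$48479.6: truthful payoff $0, deviation payoff −$39183.4 → loss $39183.4.
$53295.9: truthful payoff $0, deviation payoff −$43999.7 → loss $43999.7.
$42591.7: truthful payoff $0, deviation payoff −$33295.5 → loss $33295.5.
$4581.1: outcomes coincide → loss $0.
Total loss = $39183.4 + $43999.7 + $33295.5 = $116478.6.
In a second-price auction your bid sets only whether you win, not what you pay, so bidding your true value is weakly dominant.

$116478.6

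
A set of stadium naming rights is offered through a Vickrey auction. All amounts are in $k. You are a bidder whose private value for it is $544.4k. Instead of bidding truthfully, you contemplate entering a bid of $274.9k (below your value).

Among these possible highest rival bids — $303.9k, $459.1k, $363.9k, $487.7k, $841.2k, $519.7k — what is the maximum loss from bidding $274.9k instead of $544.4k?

$240.5k

$303.9k: truthful gives $240.5k, deviation gives $0k → loss $240.5k.
$459.1k: truthful gives $85.3k, deviation gives $0k → loss $85.3k.
$363.9k: truthful gives $180.5k, deviation gives $0k → loss $180.5k.
$487.7k: truthful gives $56.7k, deviation gives $0k → loss $56.7k.
$841.2k: same outcome either way → loss $0k.
$519.7k: truthful gives $24.7k, deviation gives $0k → loss $24.7k.
Maximum loss: $240.5k.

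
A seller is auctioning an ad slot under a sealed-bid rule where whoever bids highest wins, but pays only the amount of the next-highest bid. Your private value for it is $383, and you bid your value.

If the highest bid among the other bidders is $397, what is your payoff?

$0

Your bid $383 is below the highest competing bid $397, so you lose.
A losing bidder pays nothing and receives nothing: payoff = $0.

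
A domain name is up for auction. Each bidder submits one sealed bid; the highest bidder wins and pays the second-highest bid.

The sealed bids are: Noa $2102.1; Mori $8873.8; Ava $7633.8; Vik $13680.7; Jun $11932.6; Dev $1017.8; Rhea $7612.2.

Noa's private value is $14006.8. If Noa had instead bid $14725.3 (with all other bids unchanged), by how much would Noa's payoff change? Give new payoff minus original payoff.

$326.1

The highest bid among the other bidders is $13680.7; Noa's bid doesn't change that.
Original bid $2102.1: Noa is not highest (top rival bid is $13680.7); payoff $0.
Alternative bid $14725.3: Noa is highest, pays the top rival bid $13680.7; payoff $14006.8 − $13680.7 = $326.1.
Change in payoff = $326.1 − ($0) = $326.1.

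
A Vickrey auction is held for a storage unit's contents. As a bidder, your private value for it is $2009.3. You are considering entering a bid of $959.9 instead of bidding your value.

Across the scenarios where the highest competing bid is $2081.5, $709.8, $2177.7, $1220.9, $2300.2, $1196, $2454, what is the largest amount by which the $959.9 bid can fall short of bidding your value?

$2081.5: same outcome either way → loss $0.
$709.8: same outcome either way → loss $0.
$2177.7: same outcome either way → loss $0.
$1220.9: truthful gives $788.4, deviation gives $0 → loss $788.4.
$2300.2: same outcome either way → loss $0.
$1196: truthful gives $813.3, deviation gives $0 → loss $813.3.
$2454: same outcome either way → loss $0.
Maximum loss: $813.3.

$813.3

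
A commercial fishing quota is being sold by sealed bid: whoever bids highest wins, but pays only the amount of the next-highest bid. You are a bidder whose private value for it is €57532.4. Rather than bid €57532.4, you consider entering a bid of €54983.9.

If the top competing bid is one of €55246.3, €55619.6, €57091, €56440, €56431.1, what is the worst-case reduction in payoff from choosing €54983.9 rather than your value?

€2286.1

€55246.3: truthful gives €2286.1, deviation gives €0 → loss €2286.1.
€55619.6: truthful gives €1912.8, deviation gives €0 → loss €1912.8.
€57091: truthful gives €441.4, deviation gives €0 → loss €441.4.
€56440: truthful gives €1092.4, deviation gives €0 → loss €1092.4.
€56431.1: truthful gives €1101.3, deviation gives €0 → loss €1101.3.
Maximum loss: €2286.1.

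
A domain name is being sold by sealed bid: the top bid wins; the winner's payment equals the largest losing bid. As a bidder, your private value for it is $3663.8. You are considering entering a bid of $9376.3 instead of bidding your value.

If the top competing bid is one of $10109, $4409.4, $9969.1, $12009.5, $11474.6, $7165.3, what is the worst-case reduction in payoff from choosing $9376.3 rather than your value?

$3501.5

$10109: same outcome either way → loss $0.
$4409.4: truthful gives $0, deviation gives −$745.6 → loss $745.6.
$9969.1: same outcome either way → loss $0.
$12009.5: same outcome either way → loss $0.
$11474.6: same outcome either way → loss $0.
$7165.3: truthful gives $0, deviation gives −$3501.5 → loss $3501.5.
Maximum loss: $3501.5.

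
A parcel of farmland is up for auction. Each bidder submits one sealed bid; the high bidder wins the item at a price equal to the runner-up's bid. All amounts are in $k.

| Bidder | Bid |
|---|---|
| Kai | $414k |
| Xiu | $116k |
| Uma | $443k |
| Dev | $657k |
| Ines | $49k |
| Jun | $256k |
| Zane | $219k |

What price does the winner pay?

Highest bid: Dev at $657k, so Dev wins.
Second-highest bid: Uma at $443k — that is the price the winner pays.

$443k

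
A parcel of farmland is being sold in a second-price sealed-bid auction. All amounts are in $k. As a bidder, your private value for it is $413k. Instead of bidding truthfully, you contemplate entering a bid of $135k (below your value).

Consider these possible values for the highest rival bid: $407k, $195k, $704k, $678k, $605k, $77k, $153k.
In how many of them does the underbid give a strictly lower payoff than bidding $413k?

The deviation hurts exactly when the highest competing bid lies strictly between $135k and $413k — underbidding then forfeits a profitable win.
$407k: inside the interval → strictly worse (loss $6k).
$195k: inside the interval → strictly worse (loss $218k).
$704k: above both → same outcome either way.
$678k: above both → same outcome either way.
$605k: above both → same outcome either way.
$77k: below both → same outcome either way.
$153k: inside the interval → strictly worse (loss $260k).
Count: 3.

3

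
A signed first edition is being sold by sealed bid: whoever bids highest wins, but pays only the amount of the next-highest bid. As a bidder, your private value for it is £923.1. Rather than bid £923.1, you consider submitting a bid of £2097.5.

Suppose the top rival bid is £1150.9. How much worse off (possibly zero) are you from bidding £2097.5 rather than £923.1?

£227.8

Bidding your value £923.1: you lose (since £923.1 < £1150.9). Payoff £0.
Bidding £2097.5: you win and pay £1150.9. Payoff £923.1 − £1150.9 = −£227.8.
The competing bid £1150.9 lies between your value and your inflated bid, so overbidding wins an item priced above your value.
Loss from deviating = £0 − (−£227.8) = £227.8.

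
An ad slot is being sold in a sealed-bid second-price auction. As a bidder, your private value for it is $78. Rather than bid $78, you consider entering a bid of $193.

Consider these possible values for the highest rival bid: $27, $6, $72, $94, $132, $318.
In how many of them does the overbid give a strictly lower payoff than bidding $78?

The deviation hurts exactly when the highest competing bid lies strictly between $78 and $193 — overbidding then wins at a price above your value.
$27: below both → same outcome either way.
$6: below both → same outcome either way.
$72: below both → same outcome either way.
$94: inside the interval → strictly worse (loss $16).
$132: inside the interval → strictly worse (loss $54).
$318: above both → same outcome either way.
Count: 2.

2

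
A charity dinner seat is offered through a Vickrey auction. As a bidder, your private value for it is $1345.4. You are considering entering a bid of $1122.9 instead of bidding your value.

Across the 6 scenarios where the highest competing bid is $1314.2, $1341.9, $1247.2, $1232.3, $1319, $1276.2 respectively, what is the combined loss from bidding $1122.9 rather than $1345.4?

The deviation costs you only when the competing bid falls strictly between $1122.9 and $1345.4; elsewhere both bids give the same outcome.
$1314.2: truthful payoff $31.2, deviation payoff $0 → loss $31.2.
$1341.9: truthful payoff $3.5, deviation payoff $0 → loss $3.5.
$1247.2: truthful payoff $98.2, deviation payoff $0 → loss $98.2.
$1232.3: truthful payoff $113.1, deviation payoff $0 → loss $113.1.
$1319: truthful payoff $26.4, deviation payoff $0 → loss $26.4.
$1276.2: truthful payoff $69.2, deviation payoff $0 → loss $69.2.
Total loss = $31.2 + $3.5 + $98.2 + $113.1 + $26.4 + $69.2 = $341.6.
In a second-price auction your bid sets only whether you win, not what you pay, so bidding your true value is weakly dominant.

$341.6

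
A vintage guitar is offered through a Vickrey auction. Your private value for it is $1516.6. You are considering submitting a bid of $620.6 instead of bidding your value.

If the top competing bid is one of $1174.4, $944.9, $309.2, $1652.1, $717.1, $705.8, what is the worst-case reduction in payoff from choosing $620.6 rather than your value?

$810.8

$1174.4: truthful gives $342.2, deviation gives $0 → loss $342.2.
$944.9: truthful gives $571.7, deviation gives $0 → loss $571.7.
$309.2: same outcome either way → loss $0.
$1652.1: same outcome either way → loss $0.
$717.1: truthful gives $799.5, deviation gives $0 → loss $799.5.
$705.8: truthful gives $810.8, deviation gives $0 → loss $810.8.
Maximum loss: $810.8.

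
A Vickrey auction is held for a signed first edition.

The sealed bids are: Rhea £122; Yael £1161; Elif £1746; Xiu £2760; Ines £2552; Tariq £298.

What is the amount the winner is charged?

£2552

Highest bid: Xiu at £2760, so Xiu wins.
Second-highest bid: Ines at £2552 — that is the price the winner pays.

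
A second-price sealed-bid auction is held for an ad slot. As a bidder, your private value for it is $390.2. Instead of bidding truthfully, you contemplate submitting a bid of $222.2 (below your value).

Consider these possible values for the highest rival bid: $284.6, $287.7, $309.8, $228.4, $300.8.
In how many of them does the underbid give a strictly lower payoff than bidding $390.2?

The deviation hurts exactly when the highest competing bid lies strictly between $222.2 and $390.2 — underbidding then forfeits a profitable win.
$284.6: inside the interval → strictly worse (loss $105.6).
$287.7: inside the interval → strictly worse (loss $102.5).
$309.8: inside the interval → strictly worse (loss $80.4).
$228.4: inside the interval → strictly worse (loss $161.8).
$300.8: inside the interval → strictly worse (loss $89.4).
Count: 5.

5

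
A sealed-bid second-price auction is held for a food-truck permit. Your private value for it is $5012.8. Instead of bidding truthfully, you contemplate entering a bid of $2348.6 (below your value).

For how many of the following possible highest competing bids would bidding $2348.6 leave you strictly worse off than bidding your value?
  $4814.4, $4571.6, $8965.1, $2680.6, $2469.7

4

The deviation hurts exactly when the highest competing bid lies strictly between $2348.6 and $5012.8 — underbidding then forfeits a profitable win.
$4814.4: inside the interval → strictly worse (loss $198.4).
$4571.6: inside the interval → strictly worse (loss $441.2).
$8965.1: above both → same outcome either way.
$2680.6: inside the interval → strictly worse (loss $2332.2).
$2469.7: inside the interval → strictly worse (loss $2543.1).
Count: 4.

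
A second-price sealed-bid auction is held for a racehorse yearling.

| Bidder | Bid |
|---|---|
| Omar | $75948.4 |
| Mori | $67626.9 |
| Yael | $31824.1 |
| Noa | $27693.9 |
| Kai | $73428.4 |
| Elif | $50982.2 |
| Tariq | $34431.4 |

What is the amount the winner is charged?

Highest bid: Omar at $75948.4, so Omar wins.
Second-highest bid: Kai at $73428.4 — that is the price the winner pays.

$73428.4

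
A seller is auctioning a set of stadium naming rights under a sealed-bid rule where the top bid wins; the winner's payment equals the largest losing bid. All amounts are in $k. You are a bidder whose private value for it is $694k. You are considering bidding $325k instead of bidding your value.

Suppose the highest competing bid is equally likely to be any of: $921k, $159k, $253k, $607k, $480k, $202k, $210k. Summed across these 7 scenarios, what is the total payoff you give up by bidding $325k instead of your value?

The deviation costs you only when the competing bid falls strictly between $325k and $694k; elsewhere both bids give the same outcome.
$921k: outcomes coincide → loss $0k.
$159k: outcomes coincide → loss $0k.
$253k: outcomes coincide → loss $0k.
$607k: truthful payoff $87k, deviation payoff $0k → loss $87k.
$480k: truthful payoff $214k, deviation payoff $0k → loss $214k.
$202k: outcomes coincide → loss $0k.
$210k: outcomes coincide → loss $0k.
Total loss = $87k + $214k = $301k.

$301k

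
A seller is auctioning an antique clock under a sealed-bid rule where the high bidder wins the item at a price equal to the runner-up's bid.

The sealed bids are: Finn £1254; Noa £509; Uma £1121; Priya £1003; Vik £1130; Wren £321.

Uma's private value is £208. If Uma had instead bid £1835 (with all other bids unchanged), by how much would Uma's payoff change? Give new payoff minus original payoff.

−£1046

The highest bid among the other bidders is £1254; Uma's bid doesn't change that.
Original bid £1121: Uma is not highest (top rival bid is £1254); payoff £0.
Alternative bid £1835: Uma is highest, pays the top rival bid £1254; payoff £208 − £1254 = −£1046.
Change in payoff = −£1046 − (£0) = −£1046.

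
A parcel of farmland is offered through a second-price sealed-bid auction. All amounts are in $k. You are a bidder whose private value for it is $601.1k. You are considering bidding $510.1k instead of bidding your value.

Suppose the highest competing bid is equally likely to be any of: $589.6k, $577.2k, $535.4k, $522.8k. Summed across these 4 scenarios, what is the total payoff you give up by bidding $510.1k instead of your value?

$179.4k

The deviation costs you only when the competing bid falls strictly between $510.1k and $601.1k; elsewhere both bids give the same outcome.
$589.6k: truthful payoff $11.5k, deviation payoff $0k → loss $11.5k.
$577.2k: truthful payoff $23.9k, deviation payoff $0k → loss $23.9k.
$535.4k: truthful payoff $65.7k, deviation payoff $0k → loss $65.7k.
$522.8k: truthful payoff $78.3k, deviation payoff $0k → loss $78.3k.
Total loss = $11.5k + $23.9k + $65.7k + $78.3k = $179.4k.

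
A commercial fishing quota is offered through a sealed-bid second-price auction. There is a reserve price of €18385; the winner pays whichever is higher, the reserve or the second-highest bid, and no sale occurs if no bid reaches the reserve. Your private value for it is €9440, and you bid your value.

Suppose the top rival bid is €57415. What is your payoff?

€0

Your bid €9440 is below the highest competing bid €57415, so you lose. Payoff €0.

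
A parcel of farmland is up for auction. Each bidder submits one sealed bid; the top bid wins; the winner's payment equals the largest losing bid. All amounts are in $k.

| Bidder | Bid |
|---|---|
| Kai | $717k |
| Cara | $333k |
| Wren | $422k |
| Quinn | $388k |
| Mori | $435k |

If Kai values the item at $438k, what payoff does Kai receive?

Highest bid: Kai at $717k, so Kai wins.
Second-highest bid: Mori at $435k — that is the price the winner pays.
Kai's payoff = value − price = $438k − $435k = $3k.

$3k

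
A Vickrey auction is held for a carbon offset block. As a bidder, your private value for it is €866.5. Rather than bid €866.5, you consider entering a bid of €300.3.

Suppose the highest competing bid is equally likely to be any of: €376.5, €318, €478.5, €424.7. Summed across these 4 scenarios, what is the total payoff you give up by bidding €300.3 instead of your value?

€1868.3

The deviation costs you only when the competing bid falls strictly between €300.3 and €866.5; elsewhere both bids give the same outcome.
€376.5: truthful payoff €490, deviation payoff €0 → loss €490.
€318: truthful payoff €548.5, deviation payoff €0 → loss €548.5.
€478.5: truthful payoff €388, deviation payoff €0 → loss €388.
€424.7: truthful payoff €441.8, deviation payoff €0 → loss €441.8.
Total loss = €490 + €548.5 + €388 + €441.8 = €1868.3.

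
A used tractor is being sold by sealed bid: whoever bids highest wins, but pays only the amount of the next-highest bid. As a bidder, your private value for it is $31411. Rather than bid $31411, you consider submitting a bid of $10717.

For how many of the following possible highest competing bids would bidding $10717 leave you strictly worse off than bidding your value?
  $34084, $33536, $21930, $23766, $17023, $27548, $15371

5

The deviation hurts exactly when the highest competing bid lies strictly between $10717 and $31411 — underbidding then forfeits a profitable win.
$34084: above both → same outcome either way.
$33536: above both → same outcome either way.
$21930: inside the interval → strictly worse (loss $9481).
$23766: inside the interval → strictly worse (loss $7645).
$17023: inside the interval → strictly worse (loss $14388).
$27548: inside the interval → strictly worse (loss $3863).
$15371: inside the interval → strictly worse (loss $16040).
Count: 5.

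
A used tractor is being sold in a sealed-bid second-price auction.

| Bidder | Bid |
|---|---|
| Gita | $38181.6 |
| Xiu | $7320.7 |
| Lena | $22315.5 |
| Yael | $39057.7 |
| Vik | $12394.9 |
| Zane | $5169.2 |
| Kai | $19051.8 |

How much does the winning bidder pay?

$38181.6

Highest bid: Yael at $39057.7, so Yael wins.
Second-highest bid: Gita at $38181.6 — that is the price the winner pays.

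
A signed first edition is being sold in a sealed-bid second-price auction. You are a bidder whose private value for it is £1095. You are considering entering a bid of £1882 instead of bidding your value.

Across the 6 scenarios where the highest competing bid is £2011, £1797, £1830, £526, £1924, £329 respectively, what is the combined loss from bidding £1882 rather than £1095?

£1437

The deviation costs you only when the competing bid falls strictly between £1095 and £1882; elsewhere both bids give the same outcome.
£2011: outcomes coincide → loss £0.
£1797: truthful payoff £0, deviation payoff −£702 → loss £702.
£1830: truthful payoff £0, deviation payoff −£735 → loss £735.
£526: outcomes coincide → loss £0.
£1924: outcomes coincide → loss £0.
£329: outcomes coincide → loss £0.
Total loss = £702 + £735 = £1437.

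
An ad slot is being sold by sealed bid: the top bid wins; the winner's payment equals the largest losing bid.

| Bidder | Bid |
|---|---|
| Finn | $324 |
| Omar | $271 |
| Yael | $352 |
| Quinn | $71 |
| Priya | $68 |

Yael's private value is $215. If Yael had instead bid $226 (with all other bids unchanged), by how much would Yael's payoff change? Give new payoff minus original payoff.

$109

The highest bid among the other bidders is $324; Yael's bid doesn't change that.
Original bid $352: Yael is highest, pays the top rival bid $324; payoff $215 − $324 = −$109.
Alternative bid $226: Yael is not highest (top rival bid is $324); payoff $0.
Change in payoff = $0 − (−$109) = $109.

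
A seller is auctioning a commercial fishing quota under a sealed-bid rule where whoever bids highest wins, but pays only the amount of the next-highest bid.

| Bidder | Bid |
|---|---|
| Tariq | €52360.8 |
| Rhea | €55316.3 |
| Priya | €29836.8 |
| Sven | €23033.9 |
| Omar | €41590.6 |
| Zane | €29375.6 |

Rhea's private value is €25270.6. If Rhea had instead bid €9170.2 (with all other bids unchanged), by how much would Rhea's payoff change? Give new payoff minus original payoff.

€27090.2

The highest bid among the other bidders is €52360.8; Rhea's bid doesn't change that.
Original bid €55316.3: Rhea is highest, pays the top rival bid €52360.8; payoff €25270.6 − €52360.8 = −€27090.2.
Alternative bid €9170.2: Rhea is not highest (top rival bid is €52360.8); payoff €0.
Change in payoff = €0 − (−€27090.2) = €27090.2.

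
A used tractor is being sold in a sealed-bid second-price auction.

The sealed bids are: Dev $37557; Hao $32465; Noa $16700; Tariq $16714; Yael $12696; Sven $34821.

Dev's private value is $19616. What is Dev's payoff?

Highest bid: Dev at $37557, so Dev wins.
Second-highest bid: Sven at $34821 — that is the price the winner pays.
Dev's payoff = value − price = $19616 − $34821 = −$15205.

−$15205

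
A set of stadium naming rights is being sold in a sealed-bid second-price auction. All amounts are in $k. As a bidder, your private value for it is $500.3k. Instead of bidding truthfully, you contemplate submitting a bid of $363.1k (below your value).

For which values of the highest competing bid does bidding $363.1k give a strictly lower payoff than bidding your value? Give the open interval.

($363.1k, $500.3k)

If the competing bid is below $363.1k, both bids win at the same price — no difference.
If it is above $500.3k, both bids lose — no difference.
If it lies strictly between $363.1k and $500.3k, bidding your value wins at a price below your value (positive payoff) while bidding $363.1k loses (payoff 0).
So the deviation strictly hurts on the open interval ($363.1k, $500.3k).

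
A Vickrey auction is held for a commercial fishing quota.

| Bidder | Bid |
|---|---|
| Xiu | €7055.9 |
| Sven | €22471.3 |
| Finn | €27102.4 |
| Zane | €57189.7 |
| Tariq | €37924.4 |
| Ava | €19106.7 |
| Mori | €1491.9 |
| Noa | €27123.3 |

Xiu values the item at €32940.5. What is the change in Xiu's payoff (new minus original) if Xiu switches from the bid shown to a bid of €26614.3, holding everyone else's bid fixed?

The highest bid among the other bidders is €57189.7; Xiu's bid doesn't change that.
Original bid €7055.9: Xiu is not highest (top rival bid is €57189.7); payoff €0.
Alternative bid €26614.3: Xiu is not highest (top rival bid is €57189.7); payoff €0.
Change in payoff = €0 − (€0) = €0.

€0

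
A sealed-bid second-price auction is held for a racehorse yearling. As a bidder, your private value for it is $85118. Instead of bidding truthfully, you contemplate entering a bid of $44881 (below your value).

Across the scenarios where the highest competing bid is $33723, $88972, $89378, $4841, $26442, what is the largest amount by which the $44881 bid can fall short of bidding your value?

$33723: same outcome either way → loss $0.
$88972: same outcome either way → loss $0.
$89378: same outcome either way → loss $0.
$4841: same outcome either way → loss $0.
$26442: same outcome either way → loss $0.
Maximum loss: $0.

$0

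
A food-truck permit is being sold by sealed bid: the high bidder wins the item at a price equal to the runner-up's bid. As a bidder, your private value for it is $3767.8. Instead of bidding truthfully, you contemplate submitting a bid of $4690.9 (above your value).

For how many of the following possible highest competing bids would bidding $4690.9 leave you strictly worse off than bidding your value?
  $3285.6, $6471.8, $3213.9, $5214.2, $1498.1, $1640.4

0

The deviation hurts exactly when the highest competing bid lies strictly between $3767.8 and $4690.9 — overbidding then wins at a price above your value.
$3285.6: below both → same outcome either way.
$6471.8: above both → same outcome either way.
$3213.9: below both → same outcome either way.
$5214.2: above both → same outcome either way.
$1498.1: below both → same outcome either way.
$1640.4: below both → same outcome either way.
Count: 0.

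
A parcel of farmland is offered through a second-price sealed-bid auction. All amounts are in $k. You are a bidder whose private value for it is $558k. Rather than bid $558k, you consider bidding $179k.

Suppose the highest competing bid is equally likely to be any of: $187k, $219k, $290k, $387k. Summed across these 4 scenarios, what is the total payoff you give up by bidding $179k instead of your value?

$1149k

The deviation costs you only when the competing bid falls strictly between $179k and $558k; elsewhere both bids give the same outcome.
$187k: truthful payoff $371k, deviation payoff $0k → loss $371k.
$219k: truthful payoff $339k, deviation payoff $0k → loss $339k.
$290k: truthful payoff $268k, deviation payoff $0k → loss $268k.
$387k: truthful payoff $171k, deviation payoff $0k → loss $171k.
Total loss = $371k + $339k + $268k + $171k = $1149k.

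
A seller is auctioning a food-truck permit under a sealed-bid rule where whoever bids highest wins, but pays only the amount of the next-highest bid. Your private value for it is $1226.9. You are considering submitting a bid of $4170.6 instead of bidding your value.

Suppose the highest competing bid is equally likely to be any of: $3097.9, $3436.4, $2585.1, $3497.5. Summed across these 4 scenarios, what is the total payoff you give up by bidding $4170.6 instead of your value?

$7709.3

The deviation costs you only when the competing bid falls strictly between $1226.9 and $4170.6; elsewhere both bids give the same outcome.
$3097.9: truthful payoff $0, deviation payoff −$1871 → loss $1871.
$3436.4: truthful payoff $0, deviation payoff −$2209.5 → loss $2209.5.
$2585.1: truthful payoff $0, deviation payoff −$1358.2 → loss $1358.2.
$3497.5: truthful payoff $0, deviation payoff −$2270.6 → loss $2270.6.
Total loss = $1871 + $2209.5 + $1358.2 + $2270.6 = $7709.3.
In a second-price auction your bid sets only whether you win, not what you pay, so bidding your true value is weakly dominant.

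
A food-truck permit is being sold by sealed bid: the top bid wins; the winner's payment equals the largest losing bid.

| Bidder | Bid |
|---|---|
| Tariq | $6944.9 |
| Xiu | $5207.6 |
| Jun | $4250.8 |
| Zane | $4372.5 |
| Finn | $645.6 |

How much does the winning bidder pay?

$5207.6

Highest bid: Tariq at $6944.9, so Tariq wins.
Second-highest bid: Xiu at $5207.6 — that is the price the winner pays.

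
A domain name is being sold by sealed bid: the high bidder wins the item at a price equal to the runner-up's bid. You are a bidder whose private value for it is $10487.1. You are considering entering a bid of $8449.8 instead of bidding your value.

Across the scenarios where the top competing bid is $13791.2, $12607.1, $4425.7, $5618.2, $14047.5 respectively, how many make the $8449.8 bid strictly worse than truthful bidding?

The deviation hurts exactly when the highest competing bid lies strictly between $8449.8 and $10487.1 — underbidding then forfeits a profitable win.
$13791.2: above both → same outcome either way.
$12607.1: above both → same outcome either way.
$4425.7: below both → same outcome either way.
$5618.2: below both → same outcome either way.
$14047.5: above both → same outcome either way.
Count: 0.

0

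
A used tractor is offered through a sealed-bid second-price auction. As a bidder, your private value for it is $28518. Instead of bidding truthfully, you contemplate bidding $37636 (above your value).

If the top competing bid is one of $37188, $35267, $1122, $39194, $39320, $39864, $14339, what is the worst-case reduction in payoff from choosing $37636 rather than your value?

$37188: truthful gives $0, deviation gives −$8670 → loss $8670.
$35267: truthful gives $0, deviation gives −$6749 → loss $6749.
$1122: same outcome either way → loss $0.
$39194: same outcome either way → loss $0.
$39320: same outcome either way → loss $0.
$39864: same outcome either way → loss $0.
$14339: same outcome either way → loss $0.
Maximum loss: $8670.

$8670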